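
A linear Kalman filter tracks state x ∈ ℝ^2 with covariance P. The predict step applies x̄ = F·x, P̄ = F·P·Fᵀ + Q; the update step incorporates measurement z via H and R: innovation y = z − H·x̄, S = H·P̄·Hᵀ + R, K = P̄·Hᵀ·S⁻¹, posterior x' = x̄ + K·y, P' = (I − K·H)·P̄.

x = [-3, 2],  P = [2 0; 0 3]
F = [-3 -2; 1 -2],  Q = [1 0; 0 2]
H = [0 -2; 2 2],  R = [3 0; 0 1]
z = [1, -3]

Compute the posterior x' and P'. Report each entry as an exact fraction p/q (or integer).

x' = [-3107/8135, -8557/8135]
P' = [7453/8135 -5502/8135; -5502/8135 5568/8135]

x̄ = F·x = [5, -7]
P̄ = F·P·Fᵀ + Q = [31 6; 6 16]
y = z − H·x̄ = [-13, 1]
S = H·P̄·Hᵀ + R = [67 -88; -88 237]
K = P̄·Hᵀ·S⁻¹ = [3668/8135 3902/8135; -3712/8135 132/8135]
x' = x̄ + K·y = [-3107/8135, -8557/8135]
P' = (I − K·H)·P̄ = [7453/8135 -5502/8135; -5502/8135 5568/8135]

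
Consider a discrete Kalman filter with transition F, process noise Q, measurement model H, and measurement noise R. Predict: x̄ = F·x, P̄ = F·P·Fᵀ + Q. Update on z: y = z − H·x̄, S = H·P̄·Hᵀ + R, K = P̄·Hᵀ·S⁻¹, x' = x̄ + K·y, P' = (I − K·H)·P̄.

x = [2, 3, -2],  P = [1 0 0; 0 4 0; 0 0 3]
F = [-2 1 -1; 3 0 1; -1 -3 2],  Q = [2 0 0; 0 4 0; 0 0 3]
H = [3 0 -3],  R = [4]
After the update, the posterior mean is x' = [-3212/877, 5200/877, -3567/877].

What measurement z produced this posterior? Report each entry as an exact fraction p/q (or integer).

x̄ = F·x = [1, 4, -15]
P̄ = F·P·Fᵀ + Q = [13 -9 -16; -9 16 3; -16 3 52]
S = H·P̄·Hᵀ + R = [877]
K = P̄·Hᵀ·S⁻¹ = [87/877; -36/877; -204/877]
x' − x̄ = [-4089/877, 1692/877, 9588/877] = K·y
y = (KᵀK)⁻¹·Kᵀ·(x' − x̄) = [-47]
z = y + H·x̄ = [-47] + [48] = [1]

z = [1]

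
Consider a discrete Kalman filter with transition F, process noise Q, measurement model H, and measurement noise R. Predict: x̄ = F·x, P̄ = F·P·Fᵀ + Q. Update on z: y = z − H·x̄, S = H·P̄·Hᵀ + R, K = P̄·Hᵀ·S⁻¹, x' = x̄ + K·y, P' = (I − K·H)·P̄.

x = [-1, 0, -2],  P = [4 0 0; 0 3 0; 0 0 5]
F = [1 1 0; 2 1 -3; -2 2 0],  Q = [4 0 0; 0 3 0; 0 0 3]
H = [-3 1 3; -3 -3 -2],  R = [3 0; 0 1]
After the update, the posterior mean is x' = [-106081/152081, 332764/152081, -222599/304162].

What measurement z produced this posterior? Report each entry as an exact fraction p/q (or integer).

z = [2, -3]

x̄ = F·x = [-1, 4, 2]
P̄ = F·P·Fᵀ + Q = [11 11 -2; 11 67 -10; -2 -10 31]
S = H·P̄·Hᵀ + R = [358 -106; -106 881]
K = P̄·Hᵀ·S⁻¹ = [-15620/152081 -12582/152081; -9580/152081 -38094/152081; 75653/304162 63/152081]
x' − x̄ = [46000/152081, -275560/152081, -830923/304162] = K·y
y = (KᵀK)⁻¹·Kᵀ·(x' − x̄) = [-11, 10]
z = y + H·x̄ = [-11, 10] + [13, -13] = [2, -3]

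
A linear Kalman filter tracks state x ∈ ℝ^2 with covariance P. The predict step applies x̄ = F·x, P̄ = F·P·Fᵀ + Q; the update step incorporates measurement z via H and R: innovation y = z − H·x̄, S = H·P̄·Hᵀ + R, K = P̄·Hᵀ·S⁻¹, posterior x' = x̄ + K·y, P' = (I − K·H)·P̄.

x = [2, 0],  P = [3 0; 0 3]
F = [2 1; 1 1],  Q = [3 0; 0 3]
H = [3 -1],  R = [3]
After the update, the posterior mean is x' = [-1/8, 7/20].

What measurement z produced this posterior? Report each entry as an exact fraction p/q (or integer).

z = [-1]

x̄ = F·x = [4, 2]
P̄ = F·P·Fᵀ + Q = [18 9; 9 9]
S = H·P̄·Hᵀ + R = [120]
K = P̄·Hᵀ·S⁻¹ = [3/8; 3/20]
x' − x̄ = [-33/8, -33/20] = K·y
y = (KᵀK)⁻¹·Kᵀ·(x' − x̄) = [-11]
z = y + H·x̄ = [-11] + [10] = [-1]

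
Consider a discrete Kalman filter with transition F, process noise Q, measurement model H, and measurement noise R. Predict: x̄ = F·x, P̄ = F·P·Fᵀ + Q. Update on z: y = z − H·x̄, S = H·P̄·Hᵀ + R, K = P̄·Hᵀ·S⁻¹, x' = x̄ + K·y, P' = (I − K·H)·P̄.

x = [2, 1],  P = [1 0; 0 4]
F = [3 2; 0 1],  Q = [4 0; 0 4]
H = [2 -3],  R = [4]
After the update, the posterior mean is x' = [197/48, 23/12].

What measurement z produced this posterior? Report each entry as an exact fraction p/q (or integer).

z = [2]

x̄ = F·x = [8, 1]
P̄ = F·P·Fᵀ + Q = [29 8; 8 8]
S = H·P̄·Hᵀ + R = [96]
K = P̄·Hᵀ·S⁻¹ = [17/48; -1/12]
x' − x̄ = [-187/48, 11/12] = K·y
y = (KᵀK)⁻¹·Kᵀ·(x' − x̄) = [-11]
z = y + H·x̄ = [-11] + [13] = [2]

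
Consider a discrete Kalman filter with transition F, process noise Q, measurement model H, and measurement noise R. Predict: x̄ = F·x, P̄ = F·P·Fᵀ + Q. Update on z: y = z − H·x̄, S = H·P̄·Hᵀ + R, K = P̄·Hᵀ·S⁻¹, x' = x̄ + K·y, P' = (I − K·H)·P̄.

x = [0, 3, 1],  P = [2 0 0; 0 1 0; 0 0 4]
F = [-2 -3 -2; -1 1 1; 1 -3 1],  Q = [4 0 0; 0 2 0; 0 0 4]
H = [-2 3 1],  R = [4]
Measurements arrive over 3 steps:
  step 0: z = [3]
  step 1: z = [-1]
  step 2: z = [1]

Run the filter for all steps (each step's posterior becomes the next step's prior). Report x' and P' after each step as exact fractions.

step 0: x' = [-754/171, 224/171, -1621/171], P' = [1525/171 763/171 565/171; 763/171 739/171 -611/171; 565/171 -611/171 3007/171]
step 1: x' = [-44146/21007, 7946/21007, -98801/15005], P' = [882579/21007 314969/21007 113069/3001; 314969/21007 136205/21007 32273/3001; 113069/3001 32273/3001 655491/15005]
step 2: x' = [-2038231088/306555379, -747627492/306555379, -1538706263/306555379], P' = [8239015157/306555379 3187753423/306555379 6410120461/306555379; 3187753423/306555379 1566523739/306555379 1712671561/306555379; 6410120461/306555379 1712671561/306555379 7788100511/306555379]

step 0: x̄ = F·x = [-11, 4, -8]
step 0: P̄ = F·P·Fᵀ + Q = [37 -7 -3; -7 9 -1; -3 -1 19]
step 0: y = z − H·x̄ = [-23]
step 0: S = H·P̄·Hᵀ + R = [342]
step 0: K = P̄·Hᵀ·S⁻¹ = [-49/171; 20/171; 11/171]
step 0: x' = x̄ + K·y = [-754/171, 224/171, -1621/171]
step 0: P' = (I − K·H)·P̄ = [1525/171 763/171 565/171; 763/171 739/171 -611/171; 565/171 -611/171 3007/171]
step 1: x̄ = F·x = [4078/171, -643/171, -3047/171]
step 1: P̄ = F·P·Fᵀ + Q = [31807/171 -1363/171 -4217/171; -1363/171 1735/171 3539/171; -4217/171 3539/171 12085/171]
step 1: y = z − H·x̄ = [12961/171]
step 1: S = H·P̄·Hᵀ + R = [210070/171]
step 1: K = P̄·Hᵀ·S⁻¹ = [-7192/21007; 1147/21007; 2224/15005]
step 1: x' = x̄ + K·y = [-44146/21007, 7946/21007, -98801/15005]
step 1: P' = (I − K·H)·P̄ = [882579/21007 314969/21007 113069/3001; 314969/21007 136205/21007 32273/3001; 113069/3001 32273/3001 655491/15005]
step 2: x̄ = F·x = [1705484/105035, -431147/105035, -147361/15005]
step 2: P̄ = F·P·Fᵀ + Q = [106666813/105035 -6467089/105035 -2798557/15005; -6467089/105035 1087017/105035 310391/15005; -2798557/15005 310391/15005 1034161/15005]
step 2: y = z − H·x̄ = [5840971/105035]
step 2: S = H·P̄·Hᵀ + R = [613110758/105035]
step 2: K = P̄·Hᵀ·S⁻¹ = [-126162396/306555379; 9183983/306555379; 26468568/306555379]
step 2: x' = x̄ + K·y = [-2038231088/306555379, -747627492/306555379, -1538706263/306555379]
step 2: P' = (I − K·H)·P̄ = [8239015157/306555379 3187753423/306555379 6410120461/306555379; 3187753423/306555379 1566523739/306555379 1712671561/306555379; 6410120461/306555379 1712671561/306555379 7788100511/306555379]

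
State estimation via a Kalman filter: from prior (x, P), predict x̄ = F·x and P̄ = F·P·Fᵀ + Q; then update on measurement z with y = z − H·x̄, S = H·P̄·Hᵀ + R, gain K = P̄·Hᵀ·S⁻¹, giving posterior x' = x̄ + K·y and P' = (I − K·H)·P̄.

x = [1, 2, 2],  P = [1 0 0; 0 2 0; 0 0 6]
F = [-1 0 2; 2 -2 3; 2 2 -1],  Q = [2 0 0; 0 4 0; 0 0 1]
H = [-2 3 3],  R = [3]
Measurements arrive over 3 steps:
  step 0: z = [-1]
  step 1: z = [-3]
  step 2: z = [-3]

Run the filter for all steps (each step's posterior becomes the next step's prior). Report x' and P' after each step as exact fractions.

step 0: x' = [119/46, -85/69, 743/276], P' = [618/23 744/23 -663/46; 744/23 3386/69 -1879/69; -663/46 -1879/69 4883/276]
step 1: x' = [2990568/316439, 13572111/632878, -5105705/316439], P' = [17476899/316439 39146787/316439 -27542727/316439; 39146787/316439 90600647/316439 -129086903/632878; -27542727/316439 -129086903/632878 46296236/316439]
step 2: x' = [-116329429/34766417, -484247068/74499465, 6852361583/2085985020], P' = [2652446487/34766417 862399399/4966631 -4281445940/34766417; 862399399/4966631 30137230402/74499465 -21560878334/74499465; -4281445940/34766417 -21560878334/74499465 433957829269/2085985020]

step 0: x̄ = F·x = [3, 4, 4]
step 0: P̄ = F·P·Fᵀ + Q = [27 34 -14; 34 70 -22; -14 -22 19]
step 0: y = z − H·x̄ = [-19]
step 0: S = H·P̄·Hᵀ + R = [276]
step 0: K = P̄·Hᵀ·S⁻¹ = [1/46; 19/69; 19/276]
step 0: x' = x̄ + K·y = [119/46, -85/69, 743/276]
step 0: P' = (I − K·H)·P̄ = [618/23 744/23 -663/46; 744/23 3386/69 -1879/69; -663/46 -1879/69 4883/276]
step 1: x̄ = F·x = [193/69, 4337/276, 5/276]
step 1: P̄ = F·P·Fᵀ + Q = [10853/69 14602/69 -23102/69; 14602/69 99923/276 -115201/276; -23102/69 -115201/276 206399/276]
step 1: y = z − H·x̄ = [-6155/138]
step 1: S = H·P̄·Hᵀ + R = [316439/69]
step 1: K = P̄·Hᵀ·S⁻¹ = [-47206/316439; -81325/632878; 229205/632878]
step 1: x' = x̄ + K·y = [2990568/316439, 13572111/632878, -5105705/316439]
step 1: P' = (I − K·H)·P̄ = [17476899/316439 39146787/316439 -27542727/316439; 39146787/316439 90600647/316439 -129086903/632878; -27542727/316439 -129086903/632878 46296236/316439]
step 2: x̄ = F·x = [-13201978/316439, -22908090/316439, 24658952/316439]
step 2: P̄ = F·P·Fᵀ + Q = [313465629/316439 551748271/316439 -601727285/316439; 551748271/316439 981076462/316439 -1057902220/316439; -601727285/316439 -1057902220/316439 1160441869/316439]
step 2: y = z − H·x̄ = [-32605859/316439]
step 2: S = H·P̄·Hᵀ + R = [2085985020/316439]
step 2: K = P̄·Hᵀ·S⁻¹ = [-12947805/34766417; -47641922/74499465; 1511073517/2085985020]
step 2: x' = x̄ + K·y = [-116329429/34766417, -484247068/74499465, 6852361583/2085985020]
step 2: P' = (I − K·H)·P̄ = [2652446487/34766417 862399399/4966631 -4281445940/34766417; 862399399/4966631 30137230402/74499465 -21560878334/74499465; -4281445940/34766417 -21560878334/74499465 433957829269/2085985020]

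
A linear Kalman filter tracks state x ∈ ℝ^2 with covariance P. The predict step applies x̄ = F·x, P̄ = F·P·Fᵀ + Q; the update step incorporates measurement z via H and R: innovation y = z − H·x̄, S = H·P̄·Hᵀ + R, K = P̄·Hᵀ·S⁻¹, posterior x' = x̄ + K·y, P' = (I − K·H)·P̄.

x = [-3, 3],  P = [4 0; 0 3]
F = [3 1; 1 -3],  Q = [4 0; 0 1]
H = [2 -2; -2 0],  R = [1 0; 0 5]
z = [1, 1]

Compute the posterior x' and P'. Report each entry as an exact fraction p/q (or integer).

x̄ = F·x = [-6, -12]
P̄ = F·P·Fᵀ + Q = [43 3; 3 32]
y = z − H·x̄ = [-11, -11]
S = H·P̄·Hᵀ + R = [277 -160; -160 177]
K = P̄·Hᵀ·S⁻¹ = [400/23429 -11022/23429; -11226/23429 -10942/23429]
x' = x̄ + K·y = [-23732/23429, -37300/23429]
P' = (I − K·H)·P̄ = [27555/23429 27355/23429; 27355/23429 32968/23429]

x' = [-23732/23429, -37300/23429]
P' = [27555/23429 27355/23429; 27355/23429 32968/23429]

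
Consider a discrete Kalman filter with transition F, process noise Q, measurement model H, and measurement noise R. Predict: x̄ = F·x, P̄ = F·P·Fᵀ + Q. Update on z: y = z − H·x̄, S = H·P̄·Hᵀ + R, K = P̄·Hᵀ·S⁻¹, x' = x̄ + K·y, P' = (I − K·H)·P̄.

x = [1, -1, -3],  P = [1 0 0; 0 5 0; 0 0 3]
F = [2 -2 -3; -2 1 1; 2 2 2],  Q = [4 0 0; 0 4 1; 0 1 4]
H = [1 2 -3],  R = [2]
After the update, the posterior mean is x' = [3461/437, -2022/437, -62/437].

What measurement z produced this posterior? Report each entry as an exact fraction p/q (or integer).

z = [-1]

x̄ = F·x = [13, -6, -6]
P̄ = F·P·Fᵀ + Q = [55 -23 -34; -23 16 13; -34 13 40]
S = H·P̄·Hᵀ + R = [437]
K = P̄·Hᵀ·S⁻¹ = [111/437; -30/437; -128/437]
x' − x̄ = [-2220/437, 600/437, 2560/437] = K·y
y = (KᵀK)⁻¹·Kᵀ·(x' − x̄) = [-20]
z = y + H·x̄ = [-20] + [19] = [-1]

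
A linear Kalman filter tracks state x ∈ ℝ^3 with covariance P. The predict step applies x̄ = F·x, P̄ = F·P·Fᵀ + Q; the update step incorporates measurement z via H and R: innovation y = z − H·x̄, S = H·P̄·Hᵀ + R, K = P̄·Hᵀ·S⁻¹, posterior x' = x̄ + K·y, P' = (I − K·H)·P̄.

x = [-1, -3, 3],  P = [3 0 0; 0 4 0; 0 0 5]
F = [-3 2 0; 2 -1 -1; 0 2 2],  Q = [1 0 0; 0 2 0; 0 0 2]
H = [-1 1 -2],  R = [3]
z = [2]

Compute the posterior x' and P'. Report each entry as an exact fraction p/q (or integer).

x' = [-666/205, -147/82, -11/41]
P' = [3818/205 -199/41 -466/41; -199/41 441/82 197/41; -466/41 197/41 348/41]

x̄ = F·x = [-3, -2, 0]
P̄ = F·P·Fᵀ + Q = [44 -26 16; -26 23 -18; 16 -18 38]
y = z − H·x̄ = [1]
S = H·P̄·Hᵀ + R = [410]
K = P̄·Hᵀ·S⁻¹ = [-51/205; 17/82; -11/41]
x' = x̄ + K·y = [-666/205, -147/82, -11/41]
P' = (I − K·H)·P̄ = [3818/205 -199/41 -466/41; -199/41 441/82 197/41; -466/41 197/41 348/41]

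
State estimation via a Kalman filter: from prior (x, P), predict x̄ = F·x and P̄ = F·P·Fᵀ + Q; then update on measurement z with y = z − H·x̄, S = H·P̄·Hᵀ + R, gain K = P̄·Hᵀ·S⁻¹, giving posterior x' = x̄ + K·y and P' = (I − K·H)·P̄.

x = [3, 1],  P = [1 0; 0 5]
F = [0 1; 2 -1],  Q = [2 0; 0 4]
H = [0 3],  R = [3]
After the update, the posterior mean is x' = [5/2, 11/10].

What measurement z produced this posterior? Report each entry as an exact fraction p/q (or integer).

x̄ = F·x = [1, 5]
P̄ = F·P·Fᵀ + Q = [7 -5; -5 13]
S = H·P̄·Hᵀ + R = [120]
K = P̄·Hᵀ·S⁻¹ = [-1/8; 13/40]
x' − x̄ = [3/2, -39/10] = K·y
y = (KᵀK)⁻¹·Kᵀ·(x' − x̄) = [-12]
z = y + H·x̄ = [-12] + [15] = [3]

z = [3]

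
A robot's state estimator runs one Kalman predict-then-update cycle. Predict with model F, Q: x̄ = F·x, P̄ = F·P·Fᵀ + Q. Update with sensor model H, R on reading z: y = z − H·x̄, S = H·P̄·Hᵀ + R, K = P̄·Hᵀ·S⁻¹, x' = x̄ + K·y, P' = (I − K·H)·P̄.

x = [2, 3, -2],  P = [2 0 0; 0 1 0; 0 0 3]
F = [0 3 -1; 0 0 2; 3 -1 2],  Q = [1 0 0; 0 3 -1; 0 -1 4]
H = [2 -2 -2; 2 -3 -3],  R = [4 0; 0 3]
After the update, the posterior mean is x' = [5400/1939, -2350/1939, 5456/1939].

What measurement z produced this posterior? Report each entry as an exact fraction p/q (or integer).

z = [-2, 3]

x̄ = F·x = [11, -4, -1]
P̄ = F·P·Fᵀ + Q = [13 -6 -9; -6 15 11; -9 11 35]
S = H·P̄·Hᵀ + R = [464 634; 634 883]
K = P̄·Hᵀ·S⁻¹ = [2217/3878 -640/1939; 137/1939 -296/1939; 887/3878 -661/1939]
x' − x̄ = [-15929/1939, 5406/1939, 7395/1939] = K·y
y = (KᵀK)⁻¹·Kᵀ·(x' − x̄) = [-34, -34]
z = y + H·x̄ = [-34, -34] + [32, 37] = [-2, 3]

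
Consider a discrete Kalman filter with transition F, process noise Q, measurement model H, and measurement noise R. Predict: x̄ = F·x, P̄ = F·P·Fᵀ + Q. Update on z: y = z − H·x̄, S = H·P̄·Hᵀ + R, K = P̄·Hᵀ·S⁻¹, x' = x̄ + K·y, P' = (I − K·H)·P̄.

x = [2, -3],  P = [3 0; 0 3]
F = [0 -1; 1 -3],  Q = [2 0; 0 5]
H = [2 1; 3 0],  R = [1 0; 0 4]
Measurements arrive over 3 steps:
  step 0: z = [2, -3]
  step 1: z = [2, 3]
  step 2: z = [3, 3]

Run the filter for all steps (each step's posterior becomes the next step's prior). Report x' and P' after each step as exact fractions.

step 0: x' = [-927/1259, 4423/1259], P' = [396/1259 -716/1259; -716/1259 2490/1259]
step 1: x' = [84263/92615, -6459/92615], P' = [84628/277845 -151054/277845; -151054/277845 531022/277845]
step 2: x' = [177341/215855, 10623/7508], P' = [197176/647565 -70354/129513; -70354/129513 989075/518052]

step 0: x̄ = F·x = [3, 11]
step 0: P̄ = F·P·Fᵀ + Q = [5 9; 9 35]
step 0: y = z − H·x̄ = [-15, -12]
step 0: S = H·P̄·Hᵀ + R = [92 57; 57 49]
step 0: K = P̄·Hᵀ·S⁻¹ = [76/1259 297/1259; 1058/1259 -537/1259]
step 0: x' = x̄ + K·y = [-927/1259, 4423/1259]
step 0: P' = (I − K·H)·P̄ = [396/1259 -716/1259; -716/1259 2490/1259]
step 1: x̄ = F·x = [-4423/1259, -14196/1259]
step 1: P̄ = F·P·Fᵀ + Q = [5008/1259 8186/1259; 8186/1259 33397/1259]
step 1: y = z − H·x̄ = [25560/1259, 17046/1259]
step 1: S = H·P̄·Hᵀ + R = [87432/1259 54606/1259; 54606/1259 50108/1259]
step 1: K = P̄·Hᵀ·S⁻¹ = [18202/277845 21157/92615; 228914/277845 -75527/185230]
step 1: x' = x̄ + K·y = [84263/92615, -6459/92615]
step 1: P' = (I − K·H)·P̄ = [84628/277845 -151054/277845; -151054/277845 531022/277845]
step 2: x̄ = F·x = [6459/92615, 20728/18523]
step 2: P̄ = F·P·Fᵀ + Q = [1086712/277845 348824/55569; 348824/55569 1431875/55569]
step 2: y = z − H·x̄ = [161287/92615, 258468/92615]
step 2: S = H·P̄·Hᵀ + R = [6253516/92615 3917544/92615; 3917544/92615 3630596/92615]
step 2: K = P̄·Hᵀ·S⁻¹ = [14194/215855 49294/215855; 142081/172684 -35177/86342]
step 2: x' = x̄ + K·y = [177341/215855, 10623/7508]
step 2: P' = (I − K·H)·P̄ = [197176/647565 -70354/129513; -70354/129513 989075/518052]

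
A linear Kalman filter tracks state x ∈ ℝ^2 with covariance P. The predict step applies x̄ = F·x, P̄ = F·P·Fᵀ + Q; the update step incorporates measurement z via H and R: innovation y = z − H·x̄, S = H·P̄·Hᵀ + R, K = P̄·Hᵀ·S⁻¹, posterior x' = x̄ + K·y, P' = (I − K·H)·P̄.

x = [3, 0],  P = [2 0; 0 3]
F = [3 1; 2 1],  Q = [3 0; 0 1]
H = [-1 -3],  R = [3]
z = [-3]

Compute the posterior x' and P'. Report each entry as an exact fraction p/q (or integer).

x' = [41/25, 14/25]
P' = [71/25 -16/25; -16/25 11/25]

x̄ = F·x = [9, 6]
P̄ = F·P·Fᵀ + Q = [24 15; 15 12]
y = z − H·x̄ = [24]
S = H·P̄·Hᵀ + R = [225]
K = P̄·Hᵀ·S⁻¹ = [-23/75; -17/75]
x' = x̄ + K·y = [41/25, 14/25]
P' = (I − K·H)·P̄ = [71/25 -16/25; -16/25 11/25]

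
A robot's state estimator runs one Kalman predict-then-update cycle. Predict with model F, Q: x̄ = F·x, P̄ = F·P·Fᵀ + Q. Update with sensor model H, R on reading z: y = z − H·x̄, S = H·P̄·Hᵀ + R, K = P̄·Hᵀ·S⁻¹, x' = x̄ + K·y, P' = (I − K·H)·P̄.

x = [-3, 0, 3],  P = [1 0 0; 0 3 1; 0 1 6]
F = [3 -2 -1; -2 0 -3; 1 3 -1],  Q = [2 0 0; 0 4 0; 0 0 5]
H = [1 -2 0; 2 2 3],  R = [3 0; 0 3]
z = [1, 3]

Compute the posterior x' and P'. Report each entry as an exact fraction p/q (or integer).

x̄ = F·x = [-12, -3, -6]
P̄ = F·P·Fᵀ + Q = [33 18 -10; 18 62 7; -10 7 33]
y = z − H·x̄ = [7, 51]
S = H·P̄·Hᵀ + R = [212 -290; -290 788]
K = P̄·Hᵀ·S⁻¹ = [1543/6913 2399/13826; -5173/13826 636/6913; 1343/13826 1063/6913]
x' = x̄ + K·y = [-21961/13826, -12817/13826, 34871/13826]
P' = (I − K·H)·P̄ = [146394/6913 141765/13826 -287303/13826; 141765/13826 39321/6913 -72833/6913; -287303/13826 -72833/6913 145386/6913]

x' = [-21961/13826, -12817/13826, 34871/13826]
P' = [146394/6913 141765/13826 -287303/13826; 141765/13826 39321/6913 -72833/6913; -287303/13826 -72833/6913 145386/6913]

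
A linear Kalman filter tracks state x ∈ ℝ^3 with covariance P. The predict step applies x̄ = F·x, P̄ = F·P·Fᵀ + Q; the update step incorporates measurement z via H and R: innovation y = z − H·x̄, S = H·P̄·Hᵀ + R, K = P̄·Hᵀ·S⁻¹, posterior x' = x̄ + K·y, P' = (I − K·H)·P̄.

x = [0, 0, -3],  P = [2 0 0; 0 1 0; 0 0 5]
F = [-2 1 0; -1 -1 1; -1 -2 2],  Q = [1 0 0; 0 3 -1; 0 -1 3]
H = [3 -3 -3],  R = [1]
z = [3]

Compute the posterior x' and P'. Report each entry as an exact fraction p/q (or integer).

x' = [-72/119, -39/85, -138/119]
P' = [1145/119 78/17 598/119; 78/17 368/85 5/17; 598/119 5/17 571/119]

x̄ = F·x = [0, -3, -6]
P̄ = F·P·Fᵀ + Q = [10 3 2; 3 11 13; 2 13 29]
y = z − H·x̄ = [-24]
S = H·P̄·Hᵀ + R = [595]
K = P̄·Hᵀ·S⁻¹ = [3/119; -9/85; -24/119]
x' = x̄ + K·y = [-72/119, -39/85, -138/119]
P' = (I − K·H)·P̄ = [1145/119 78/17 598/119; 78/17 368/85 5/17; 598/119 5/17 571/119]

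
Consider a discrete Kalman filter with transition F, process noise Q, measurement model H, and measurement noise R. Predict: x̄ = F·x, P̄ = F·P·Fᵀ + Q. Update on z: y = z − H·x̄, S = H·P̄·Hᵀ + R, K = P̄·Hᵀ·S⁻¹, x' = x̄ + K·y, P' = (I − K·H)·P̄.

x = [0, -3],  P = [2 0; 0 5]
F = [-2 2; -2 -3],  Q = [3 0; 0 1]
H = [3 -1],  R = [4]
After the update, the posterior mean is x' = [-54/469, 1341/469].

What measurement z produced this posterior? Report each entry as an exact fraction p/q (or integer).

z = [-3]

x̄ = F·x = [-6, 9]
P̄ = F·P·Fᵀ + Q = [31 -22; -22 54]
S = H·P̄·Hᵀ + R = [469]
K = P̄·Hᵀ·S⁻¹ = [115/469; -120/469]
x' − x̄ = [2760/469, -2880/469] = K·y
y = (KᵀK)⁻¹·Kᵀ·(x' − x̄) = [24]
z = y + H·x̄ = [24] + [-27] = [-3]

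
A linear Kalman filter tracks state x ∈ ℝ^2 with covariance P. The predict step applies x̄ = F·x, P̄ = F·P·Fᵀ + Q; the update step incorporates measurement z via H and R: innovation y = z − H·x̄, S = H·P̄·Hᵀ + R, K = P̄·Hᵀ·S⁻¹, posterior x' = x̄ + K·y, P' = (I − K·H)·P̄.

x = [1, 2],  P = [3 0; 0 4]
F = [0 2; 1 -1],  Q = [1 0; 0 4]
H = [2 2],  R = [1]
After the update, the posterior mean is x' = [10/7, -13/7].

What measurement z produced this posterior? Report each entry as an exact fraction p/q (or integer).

x̄ = F·x = [4, -1]
P̄ = F·P·Fᵀ + Q = [17 -8; -8 11]
S = H·P̄·Hᵀ + R = [49]
K = P̄·Hᵀ·S⁻¹ = [18/49; 6/49]
x' − x̄ = [-18/7, -6/7] = K·y
y = (KᵀK)⁻¹·Kᵀ·(x' − x̄) = [-7]
z = y + H·x̄ = [-7] + [6] = [-1]

z = [-1]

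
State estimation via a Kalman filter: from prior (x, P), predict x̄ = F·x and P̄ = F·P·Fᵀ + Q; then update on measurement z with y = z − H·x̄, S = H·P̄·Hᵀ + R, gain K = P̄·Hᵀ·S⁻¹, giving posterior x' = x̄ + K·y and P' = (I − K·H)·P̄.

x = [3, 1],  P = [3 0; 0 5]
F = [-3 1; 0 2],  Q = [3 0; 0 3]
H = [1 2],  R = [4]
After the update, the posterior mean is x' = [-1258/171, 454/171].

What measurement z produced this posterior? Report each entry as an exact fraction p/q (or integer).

z = [-2]

x̄ = F·x = [-8, 2]
P̄ = F·P·Fᵀ + Q = [35 10; 10 23]
S = H·P̄·Hᵀ + R = [171]
K = P̄·Hᵀ·S⁻¹ = [55/171; 56/171]
x' − x̄ = [110/171, 112/171] = K·y
y = (KᵀK)⁻¹·Kᵀ·(x' − x̄) = [2]
z = y + H·x̄ = [2] + [-4] = [-2]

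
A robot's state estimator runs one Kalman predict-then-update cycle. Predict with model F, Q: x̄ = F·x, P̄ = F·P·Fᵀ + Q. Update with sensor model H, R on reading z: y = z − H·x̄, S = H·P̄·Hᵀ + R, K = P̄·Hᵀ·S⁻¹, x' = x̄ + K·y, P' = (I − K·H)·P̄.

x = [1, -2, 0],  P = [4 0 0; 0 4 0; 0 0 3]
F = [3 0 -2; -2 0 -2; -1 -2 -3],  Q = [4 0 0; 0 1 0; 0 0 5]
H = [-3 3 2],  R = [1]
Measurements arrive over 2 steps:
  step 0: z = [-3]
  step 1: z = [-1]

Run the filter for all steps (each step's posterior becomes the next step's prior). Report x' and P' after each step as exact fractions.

step 0: x' = [1551/697, -869/697, 63/17], P' = [20044/697 7386/697 462/17; 7386/697 9801/1394 92/17; 462/17 92/17 556/17]
step 1: x' = [-18193599/5893751, -18060114/5893751, -3156526/5893751], P' = [209592712/5893751 138727288/5893751 106170026/5893751; 138727288/5893751 196048213/11787502 61534206/5893751; 106170026/5893751 61534206/5893751 67515765/5893751]

step 0: x̄ = F·x = [3, -2, 3]
step 0: P̄ = F·P·Fᵀ + Q = [52 -12 6; -12 29 26; 6 26 52]
step 0: y = z − H·x̄ = [6]
step 0: S = H·P̄·Hᵀ + R = [1394]
step 0: K = P̄·Hᵀ·S⁻¹ = [-90/697; 175/1394; 2/17]
step 0: x' = x̄ + K·y = [1551/697, -869/697, 63/17]
step 0: P' = (I − K·H)·P̄ = [20044/697 7386/697 462/17; 7386/697 9801/1394 92/17; 462/17 92/17 556/17]
step 1: x̄ = F·x = [-513/697, -8268/697, -7562/697]
step 1: P̄ = F·P·Fᵀ + Q = [47064/697 -66964/697 -85178/697; -66964/697 323593/697 373032/697; -85178/697 373032/697 436755/697]
step 1: y = z − H·x̄ = [37692/697]
step 1: S = H·P̄·Hᵀ + R = [11787502/697]
step 1: K = P̄·Hᵀ·S⁻¹ = [-256220/5893751; 1917735/11787502; 1124070/5893751]
step 1: x' = x̄ + K·y = [-18193599/5893751, -18060114/5893751, -3156526/5893751]
step 1: P' = (I − K·H)·P̄ = [209592712/5893751 138727288/5893751 106170026/5893751; 138727288/5893751 196048213/11787502 61534206/5893751; 106170026/5893751 61534206/5893751 67515765/5893751]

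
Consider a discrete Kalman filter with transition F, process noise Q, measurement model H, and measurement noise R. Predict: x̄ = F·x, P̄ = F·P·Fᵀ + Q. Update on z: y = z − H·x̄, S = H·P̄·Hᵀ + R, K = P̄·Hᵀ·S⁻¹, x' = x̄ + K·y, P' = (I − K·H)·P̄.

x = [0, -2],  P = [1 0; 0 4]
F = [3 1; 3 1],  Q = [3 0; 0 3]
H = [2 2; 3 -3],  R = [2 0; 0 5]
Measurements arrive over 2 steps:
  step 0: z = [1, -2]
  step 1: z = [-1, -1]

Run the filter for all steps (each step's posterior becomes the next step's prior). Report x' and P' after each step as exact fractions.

step 0: x' = [-57/767, 411/767], P' = [1733/6903 -22/6903; -22/6903 1733/6903]
step 1: x' = [-5169662/13412057, -1077848/13412057], P' = [3330520/13412057 -79325/13412057; -79325/13412057 3330520/13412057]

step 0: x̄ = F·x = [-2, -2]
step 0: P̄ = F·P·Fᵀ + Q = [16 13; 13 16]
step 0: y = z − H·x̄ = [9, -2]
step 0: S = H·P̄·Hᵀ + R = [234 0; 0 59]
step 0: K = P̄·Hᵀ·S⁻¹ = [29/117 9/59; 29/117 -9/59]
step 0: x' = x̄ + K·y = [-57/767, 411/767]
step 0: P' = (I − K·H)·P̄ = [1733/6903 -22/6903; -22/6903 1733/6903]
step 1: x̄ = F·x = [240/767, 240/767]
step 1: P̄ = F·P·Fᵀ + Q = [37907/6903 17198/6903; 17198/6903 37907/6903]
step 1: y = z − H·x̄ = [-1727/767, -1]
step 1: S = H·P̄·Hᵀ + R = [454646/6903 0; 0 59]
step 1: K = P̄·Hᵀ·S⁻¹ = [55105/227323 9/59; 55105/227323 -9/59]
step 1: x' = x̄ + K·y = [-5169662/13412057, -1077848/13412057]
step 1: P' = (I − K·H)·P̄ = [3330520/13412057 -79325/13412057; -79325/13412057 3330520/13412057]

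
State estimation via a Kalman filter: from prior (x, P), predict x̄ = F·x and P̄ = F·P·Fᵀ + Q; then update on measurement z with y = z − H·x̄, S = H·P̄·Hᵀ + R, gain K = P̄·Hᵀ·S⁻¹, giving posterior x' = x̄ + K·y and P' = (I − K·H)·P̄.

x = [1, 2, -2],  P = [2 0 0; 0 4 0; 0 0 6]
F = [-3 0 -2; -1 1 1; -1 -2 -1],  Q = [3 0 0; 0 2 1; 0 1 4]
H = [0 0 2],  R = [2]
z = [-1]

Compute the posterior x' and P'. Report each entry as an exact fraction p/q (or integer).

x' = [49/19, -112/57, -31/57]
P' = [639/19 18/19 6/19; 18/19 556/57 -11/57; 6/19 -11/57 28/57]

x̄ = F·x = [1, -1, -3]
P̄ = F·P·Fᵀ + Q = [45 -6 18; -6 14 -11; 18 -11 28]
y = z − H·x̄ = [5]
S = H·P̄·Hᵀ + R = [114]
K = P̄·Hᵀ·S⁻¹ = [6/19; -11/57; 28/57]
x' = x̄ + K·y = [49/19, -112/57, -31/57]
P' = (I − K·H)·P̄ = [639/19 18/19 6/19; 18/19 556/57 -11/57; 6/19 -11/57 28/57]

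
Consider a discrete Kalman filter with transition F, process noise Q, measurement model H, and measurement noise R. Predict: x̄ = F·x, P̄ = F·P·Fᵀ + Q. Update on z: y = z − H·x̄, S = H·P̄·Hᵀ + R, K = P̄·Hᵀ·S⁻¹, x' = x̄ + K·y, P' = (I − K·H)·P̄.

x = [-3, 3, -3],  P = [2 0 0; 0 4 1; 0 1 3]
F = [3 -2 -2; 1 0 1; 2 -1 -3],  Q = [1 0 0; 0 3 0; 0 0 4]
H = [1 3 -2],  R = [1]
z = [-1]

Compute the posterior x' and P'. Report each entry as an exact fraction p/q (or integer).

x' = [-1459/100, -79/50, -91/10]
P' = [9151/200 531/100 619/20; 531/100 111/50 59/10; 619/20 59/10 49/2]

x̄ = F·x = [-9, -6, 0]
P̄ = F·P·Fᵀ + Q = [55 -2 46; -2 8 -6; 46 -6 49]
y = z − H·x̄ = [26]
S = H·P̄·Hᵀ + R = [200]
K = P̄·Hᵀ·S⁻¹ = [-43/200; 17/100; -7/20]
x' = x̄ + K·y = [-1459/100, -79/50, -91/10]
P' = (I − K·H)·P̄ = [9151/200 531/100 619/20; 531/100 111/50 59/10; 619/20 59/10 49/2]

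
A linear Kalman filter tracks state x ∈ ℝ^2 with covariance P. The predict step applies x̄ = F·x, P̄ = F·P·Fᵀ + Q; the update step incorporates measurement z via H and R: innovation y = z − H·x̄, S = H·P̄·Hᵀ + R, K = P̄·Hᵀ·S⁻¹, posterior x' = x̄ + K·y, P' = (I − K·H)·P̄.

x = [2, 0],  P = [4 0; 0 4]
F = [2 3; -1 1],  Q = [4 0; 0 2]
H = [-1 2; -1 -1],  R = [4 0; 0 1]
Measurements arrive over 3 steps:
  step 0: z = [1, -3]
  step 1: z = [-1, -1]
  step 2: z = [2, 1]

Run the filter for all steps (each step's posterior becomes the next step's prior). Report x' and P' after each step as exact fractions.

step 0: x̄ = F·x = [4, -2]
step 0: P̄ = F·P·Fᵀ + Q = [56 4; 4 10]
step 0: y = z − H·x̄ = [9, -1]
step 0: S = H·P̄·Hᵀ + R = [84 32; 32 75]
step 0: K = P̄·Hᵀ·S⁻¹ = [-420/1319 -876/1319; 412/1319 -422/1319]
step 0: x' = x̄ + K·y = [2372/1319, 1492/1319]
step 0: P' = (I − K·H)·P̄ = [1144/1319 -268/1319; -268/1319 690/1319]
step 1: x̄ = F·x = [9220/1319, -880/1319]
step 1: P̄ = F·P·Fᵀ + Q = [12846/1319 50/1319; 50/1319 5008/1319]
step 1: y = z − H·x̄ = [9661/1319, 7021/1319]
step 1: S = H·P̄·Hᵀ + R = [37954/1319 2780/1319; 2780/1319 19273/1319]
step 1: K = P̄·Hᵀ·S⁻¹ = [-79531/274359 -172108/274359; 26047/91453 -27758/91453]
step 1: x' = x̄ + K·y = [419159/274359, -17989/91453]
step 1: P' = (I − K·H)·P̄ = [220780/274359 -16224/91453; -16224/91453 43982/91453]
step 2: x̄ = F·x = [676417/274359, -473126/274359]
step 2: P̄ = F·P·Fᵀ + Q = [2584006/274359 2950/274359; 2950/274359 998788/274359]
step 2: y = z − H·x̄ = [2171387/274359, 477650/274359]
step 2: S = H·P̄·Hᵀ + R = [7664794/274359 583480/274359; 583480/274359 3863053/274359]
step 2: K = P̄·Hᵀ·S⁻¹ = [-15399391/53340799 -33394588/53340799; 15107651/53340799 -16113814/53340799]
step 2: x' = x̄ + K·y = [-48507026/53340799, -470643/53340799]
step 2: P' = (I − K·H)·P̄ = [42795580/53340799 -9400992/53340799; -9400992/53340799 25514806/53340799]

step 0: x' = [2372/1319, 1492/1319], P' = [1144/1319 -268/1319; -268/1319 690/1319]
step 1: x' = [419159/274359, -17989/91453], P' = [220780/274359 -16224/91453; -16224/91453 43982/91453]
step 2: x' = [-48507026/53340799, -470643/53340799], P' = [42795580/53340799 -9400992/53340799; -9400992/53340799 25514806/53340799]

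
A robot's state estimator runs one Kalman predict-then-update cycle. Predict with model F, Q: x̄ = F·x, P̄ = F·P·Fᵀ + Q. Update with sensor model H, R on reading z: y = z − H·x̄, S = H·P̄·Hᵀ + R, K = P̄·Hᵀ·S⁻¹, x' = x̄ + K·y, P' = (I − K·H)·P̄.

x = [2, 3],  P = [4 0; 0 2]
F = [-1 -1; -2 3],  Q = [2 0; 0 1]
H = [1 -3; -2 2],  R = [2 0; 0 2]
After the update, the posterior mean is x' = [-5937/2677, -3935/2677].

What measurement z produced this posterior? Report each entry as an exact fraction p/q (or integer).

z = [2, 1]

x̄ = F·x = [-5, 5]
P̄ = F·P·Fᵀ + Q = [8 2; 2 35]
S = H·P̄·Hᵀ + R = [313 -210; -210 158]
K = P̄·Hᵀ·S⁻¹ = [-1102/2677 -1668/2677; -1207/2677 -486/2677]
x' − x̄ = [7448/2677, -17320/2677] = K·y
y = (KᵀK)⁻¹·Kᵀ·(x' − x̄) = [22, -19]
z = y + H·x̄ = [22, -19] + [-20, 20] = [2, 1]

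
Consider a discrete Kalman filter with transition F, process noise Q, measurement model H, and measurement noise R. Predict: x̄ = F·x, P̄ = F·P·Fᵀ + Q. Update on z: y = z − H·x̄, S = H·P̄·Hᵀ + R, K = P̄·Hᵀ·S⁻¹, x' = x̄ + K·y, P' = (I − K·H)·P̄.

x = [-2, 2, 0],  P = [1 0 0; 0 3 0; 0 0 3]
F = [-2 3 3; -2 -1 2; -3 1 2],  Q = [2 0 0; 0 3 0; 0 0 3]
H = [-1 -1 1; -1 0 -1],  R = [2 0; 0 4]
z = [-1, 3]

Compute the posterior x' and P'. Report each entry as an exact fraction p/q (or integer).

x̄ = F·x = [10, 2, 8]
P̄ = F·P·Fᵀ + Q = [60 13 33; 13 22 15; 33 15 27]
y = z − H·x̄ = [3, 21]
S = H·P̄·Hᵀ + R = [41 61; 61 157]
K = P̄·Hᵀ·S⁻¹ = [-607/2716 -1373/2716; -358/679 18/679; 363/2716 -1179/2716]
x' = x̄ + K·y = [-1747/1358, 662/679, -971/1358]
P' = (I − K·H)·P̄ = [10991/2716 -3819/679 -5499/2716; -3819/679 8282/679 3747/679; -5499/2716 3747/679 10215/2716]

x' = [-1747/1358, 662/679, -971/1358]
P' = [10991/2716 -3819/679 -5499/2716; -3819/679 8282/679 3747/679; -5499/2716 3747/679 10215/2716]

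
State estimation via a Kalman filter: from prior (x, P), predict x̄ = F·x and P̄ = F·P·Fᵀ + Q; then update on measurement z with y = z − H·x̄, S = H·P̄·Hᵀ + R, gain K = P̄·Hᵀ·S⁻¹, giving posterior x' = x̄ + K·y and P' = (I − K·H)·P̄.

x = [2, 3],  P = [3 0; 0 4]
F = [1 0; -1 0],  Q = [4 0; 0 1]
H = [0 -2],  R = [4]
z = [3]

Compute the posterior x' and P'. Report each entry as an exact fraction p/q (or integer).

x̄ = F·x = [2, -2]
P̄ = F·P·Fᵀ + Q = [7 -3; -3 4]
y = z − H·x̄ = [-1]
S = H·P̄·Hᵀ + R = [20]
K = P̄·Hᵀ·S⁻¹ = [3/10; -2/5]
x' = x̄ + K·y = [17/10, -8/5]
P' = (I − K·H)·P̄ = [26/5 -3/5; -3/5 4/5]

x' = [17/10, -8/5]
P' = [26/5 -3/5; -3/5 4/5]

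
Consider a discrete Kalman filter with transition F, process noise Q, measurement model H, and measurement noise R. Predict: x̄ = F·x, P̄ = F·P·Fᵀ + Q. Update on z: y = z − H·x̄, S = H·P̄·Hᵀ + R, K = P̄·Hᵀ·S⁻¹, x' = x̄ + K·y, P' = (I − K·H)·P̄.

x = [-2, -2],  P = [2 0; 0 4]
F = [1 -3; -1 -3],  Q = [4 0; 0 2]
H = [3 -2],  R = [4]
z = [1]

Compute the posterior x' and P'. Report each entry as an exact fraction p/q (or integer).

x̄ = F·x = [4, 8]
P̄ = F·P·Fᵀ + Q = [42 34; 34 40]
y = z − H·x̄ = [5]
S = H·P̄·Hᵀ + R = [134]
K = P̄·Hᵀ·S⁻¹ = [29/67; 11/67]
x' = x̄ + K·y = [413/67, 591/67]
P' = (I − K·H)·P̄ = [1132/67 1640/67; 1640/67 2438/67]

x' = [413/67, 591/67]
P' = [1132/67 1640/67; 1640/67 2438/67]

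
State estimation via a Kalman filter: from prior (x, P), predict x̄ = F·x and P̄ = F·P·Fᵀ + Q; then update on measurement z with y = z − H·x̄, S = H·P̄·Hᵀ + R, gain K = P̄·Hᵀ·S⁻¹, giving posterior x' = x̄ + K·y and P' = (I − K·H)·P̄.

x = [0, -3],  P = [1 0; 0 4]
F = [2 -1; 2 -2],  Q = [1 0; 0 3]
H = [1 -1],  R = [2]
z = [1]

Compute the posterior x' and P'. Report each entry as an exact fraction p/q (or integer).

x' = [9/5, 8/5]
P' = [81/10 87/10; 87/10 109/10]

x̄ = F·x = [3, 6]
P̄ = F·P·Fᵀ + Q = [9 12; 12 23]
y = z − H·x̄ = [4]
S = H·P̄·Hᵀ + R = [10]
K = P̄·Hᵀ·S⁻¹ = [-3/10; -11/10]
x' = x̄ + K·y = [9/5, 8/5]
P' = (I − K·H)·P̄ = [81/10 87/10; 87/10 109/10]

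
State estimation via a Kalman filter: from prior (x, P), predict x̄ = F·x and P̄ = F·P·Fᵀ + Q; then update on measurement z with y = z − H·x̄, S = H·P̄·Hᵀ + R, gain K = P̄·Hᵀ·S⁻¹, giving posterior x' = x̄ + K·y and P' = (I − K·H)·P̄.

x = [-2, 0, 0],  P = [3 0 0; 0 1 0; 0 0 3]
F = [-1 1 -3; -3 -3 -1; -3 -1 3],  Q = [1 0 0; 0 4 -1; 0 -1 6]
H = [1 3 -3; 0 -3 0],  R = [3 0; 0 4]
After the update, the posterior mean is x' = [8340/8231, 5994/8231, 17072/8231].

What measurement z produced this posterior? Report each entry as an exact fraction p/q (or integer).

x̄ = F·x = [2, 6, 6]
P̄ = F·P·Fᵀ + Q = [32 15 -19; 15 43 20; -19 20 61]
S = H·P̄·Hᵀ + R = [815 -252; -252 391]
K = P̄·Hᵀ·S⁻¹ = [41054/255161 -2907/255161; 336/255161 -83967/255161; -70642/255161 -84684/255161]
x' − x̄ = [-8122/8231, -43392/8231, -32314/8231] = K·y
y = (KᵀK)⁻¹·Kᵀ·(x' − x̄) = [-5, 16]
z = y + H·x̄ = [-5, 16] + [2, -18] = [-3, -2]

z = [-3, -2]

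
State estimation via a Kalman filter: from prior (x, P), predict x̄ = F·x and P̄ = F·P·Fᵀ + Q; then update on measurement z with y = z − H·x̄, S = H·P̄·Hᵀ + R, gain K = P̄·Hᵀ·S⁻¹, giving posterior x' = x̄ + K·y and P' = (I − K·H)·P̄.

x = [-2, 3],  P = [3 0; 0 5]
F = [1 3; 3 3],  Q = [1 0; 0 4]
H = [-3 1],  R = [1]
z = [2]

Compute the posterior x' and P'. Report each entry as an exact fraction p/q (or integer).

x' = [-251/97, -569/97]
P' = [857/194 1239/97; 1239/97 3674/97]

x̄ = F·x = [7, 3]
P̄ = F·P·Fᵀ + Q = [49 54; 54 76]
y = z − H·x̄ = [20]
S = H·P̄·Hᵀ + R = [194]
K = P̄·Hᵀ·S⁻¹ = [-93/194; -43/97]
x' = x̄ + K·y = [-251/97, -569/97]
P' = (I − K·H)·P̄ = [857/194 1239/97; 1239/97 3674/97]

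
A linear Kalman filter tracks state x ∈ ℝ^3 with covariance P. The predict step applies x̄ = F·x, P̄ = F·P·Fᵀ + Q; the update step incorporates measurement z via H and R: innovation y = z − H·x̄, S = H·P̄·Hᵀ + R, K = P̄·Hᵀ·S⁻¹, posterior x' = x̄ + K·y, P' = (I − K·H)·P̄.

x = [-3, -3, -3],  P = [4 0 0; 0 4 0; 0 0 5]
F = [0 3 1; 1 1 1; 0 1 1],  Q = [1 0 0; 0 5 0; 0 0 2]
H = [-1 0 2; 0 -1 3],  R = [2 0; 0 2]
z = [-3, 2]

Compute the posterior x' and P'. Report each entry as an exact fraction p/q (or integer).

x̄ = F·x = [-12, -9, -6]
P̄ = F·P·Fᵀ + Q = [42 17 17; 17 18 9; 17 9 11]
y = z − H·x̄ = [-3, 11]
S = H·P̄·Hᵀ + R = [20 14; 14 65]
K = P̄·Hᵀ·S⁻¹ = [-83/92 33/46; -61/1104 83/552; -11/1104 205/552]
x' = x̄ + K·y = [-129/92, -7927/1104, -2081/1104]
P' = (I − K·H)·P̄ = [239/23 1053/92 395/92; 1053/92 18439/1104 6257/1104; 395/92 6257/1104 2359/1104]

x' = [-129/92, -7927/1104, -2081/1104]
P' = [239/23 1053/92 395/92; 1053/92 18439/1104 6257/1104; 395/92 6257/1104 2359/1104]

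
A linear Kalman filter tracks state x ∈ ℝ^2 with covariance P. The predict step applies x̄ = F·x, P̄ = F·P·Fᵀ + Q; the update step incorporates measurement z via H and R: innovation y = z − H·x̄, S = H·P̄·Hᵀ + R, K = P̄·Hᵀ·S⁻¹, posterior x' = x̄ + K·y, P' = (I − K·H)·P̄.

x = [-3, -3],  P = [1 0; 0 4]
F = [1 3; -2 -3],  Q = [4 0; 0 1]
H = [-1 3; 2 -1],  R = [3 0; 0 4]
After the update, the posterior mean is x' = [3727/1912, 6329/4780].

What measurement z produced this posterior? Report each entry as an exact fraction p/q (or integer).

z = [2, 3]

x̄ = F·x = [-12, 15]
P̄ = F·P·Fᵀ + Q = [41 -38; -38 41]
S = H·P̄·Hᵀ + R = [641 -471; -471 361]
K = P̄·Hᵀ·S⁻¹ = [113/1912 783/1912; 1507/4780 417/4780]
x' − x̄ = [26671/1912, -65371/4780] = K·y
y = (KᵀK)⁻¹·Kᵀ·(x' − x̄) = [-55, 42]
z = y + H·x̄ = [-55, 42] + [57, -39] = [2, 3]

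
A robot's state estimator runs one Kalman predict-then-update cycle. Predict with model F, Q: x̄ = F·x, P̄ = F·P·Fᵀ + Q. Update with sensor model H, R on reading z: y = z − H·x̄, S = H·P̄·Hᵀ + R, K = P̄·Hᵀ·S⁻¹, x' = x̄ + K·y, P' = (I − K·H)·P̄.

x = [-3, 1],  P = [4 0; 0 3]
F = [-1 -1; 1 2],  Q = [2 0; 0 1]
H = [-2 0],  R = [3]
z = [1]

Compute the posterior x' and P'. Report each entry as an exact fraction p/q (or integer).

x' = [-4/13, 61/39]
P' = [9/13 -10/13; -10/13 263/39]

x̄ = F·x = [2, -1]
P̄ = F·P·Fᵀ + Q = [9 -10; -10 17]
y = z − H·x̄ = [5]
S = H·P̄·Hᵀ + R = [39]
K = P̄·Hᵀ·S⁻¹ = [-6/13; 20/39]
x' = x̄ + K·y = [-4/13, 61/39]
P' = (I − K·H)·P̄ = [9/13 -10/13; -10/13 263/39]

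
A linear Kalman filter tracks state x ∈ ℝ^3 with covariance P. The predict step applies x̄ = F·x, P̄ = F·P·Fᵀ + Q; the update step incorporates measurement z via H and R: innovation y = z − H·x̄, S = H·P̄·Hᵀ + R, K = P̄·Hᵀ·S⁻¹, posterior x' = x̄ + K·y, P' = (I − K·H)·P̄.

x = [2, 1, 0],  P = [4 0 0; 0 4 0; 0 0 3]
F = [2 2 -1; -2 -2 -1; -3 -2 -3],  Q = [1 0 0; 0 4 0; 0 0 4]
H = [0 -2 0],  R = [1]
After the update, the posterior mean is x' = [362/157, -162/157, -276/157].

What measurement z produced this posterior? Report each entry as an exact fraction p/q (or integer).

x̄ = F·x = [6, -6, -8]
P̄ = F·P·Fᵀ + Q = [36 -29 -31; -29 39 49; -31 49 83]
S = H·P̄·Hᵀ + R = [157]
K = P̄·Hᵀ·S⁻¹ = [58/157; -78/157; -98/157]
x' − x̄ = [-580/157, 780/157, 980/157] = K·y
y = (KᵀK)⁻¹·Kᵀ·(x' − x̄) = [-10]
z = y + H·x̄ = [-10] + [12] = [2]

z = [2]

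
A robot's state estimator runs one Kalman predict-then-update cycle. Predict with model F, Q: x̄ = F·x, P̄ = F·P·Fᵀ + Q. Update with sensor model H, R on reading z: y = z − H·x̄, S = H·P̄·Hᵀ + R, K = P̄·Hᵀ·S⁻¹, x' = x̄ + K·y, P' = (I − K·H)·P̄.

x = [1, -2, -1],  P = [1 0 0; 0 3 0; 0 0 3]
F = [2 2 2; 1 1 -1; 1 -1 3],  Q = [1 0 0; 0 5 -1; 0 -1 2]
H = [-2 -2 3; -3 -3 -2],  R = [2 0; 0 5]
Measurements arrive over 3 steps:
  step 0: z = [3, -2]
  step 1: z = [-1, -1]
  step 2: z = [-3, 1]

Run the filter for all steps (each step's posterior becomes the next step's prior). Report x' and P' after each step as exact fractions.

step 0: x̄ = F·x = [-4, 0, 0]
step 0: P̄ = F·P·Fᵀ + Q = [29 2 14; 2 12 -12; 14 -12 33]
step 0: y = z − H·x̄ = [-5, -14]
step 0: S = H·P̄·Hᵀ + R = [455 62; 62 566]
step 0: K = P̄·Hᵀ·S⁻¹ = [-1909/126843 -53815/253686; -17554/126843 -2111/126843; 29117/126843 -19325/126843]
step 0: x' = x̄ + K·y = [-40374/42281, 39108/42281, 41655/42281]
step 0: P' = (I − K·H)·P̄ = [768919/253686 -352825/126843 19817/126843; -352825/126843 360662/126843 -6478/126843; 19817/126843 -6478/126843 28304/126843]
step 1: x̄ = F·x = [80778/42281, -42921/42281, 45483/42281]
step 1: P̄ = F·P·Fᵀ + Q = [168219/42281 7445/42281 116681/42281; 7445/42281 1350625/253686 -116157/84562; 116681/42281 -116157/84562 1411309/84562]
step 1: y = z − H·x̄ = [-103016/42281, 162256/42281]
step 1: S = H·P̄·Hᵀ + R = [44190451/253686 -4155321/84562; -4155321/84562 14822343/84562]
step 1: K = P̄·Hᵀ·S⁻¹ = [-2278093/72053515 -72279199/648481635; -93759254/792588665 -796249837/7133297985; 181690183/792588665 -1069191326/7133297985]
step 1: x' = x̄ + K·y = [1011504838/648481635, -749178691/648481635, -37609583/648481635]
step 1: P' = (I − K·H)·P̄ = [1279600954/648481635 -1189893313/648481635 46136536/648481635; -1189893313/648481635 14267217266/7133297985 223038358/7133297985; 46136536/648481635 223038358/7133297985 1577167934/7133297985]
step 2: x̄ = F·x = [449433128/648481635, 59987146/129696327, 329570956/129696327]
step 2: P̄ = F·P·Fᵀ + Q = [27946991249/7133297985 235202776/1426659597 2806392532/1426659597; 235202776/1426659597 7589550445/1426659597 -2029850267/1426659597; 2806392532/1426659597 -2029850267/1426659597 16937673850/1426659597]
step 2: y = z − H·x̄ = [-5390271529/648481635, 6192297769/648481635]
step 2: S = H·P̄·Hᵀ + R = [1002856468256/7133297985 -118063144721/7133297985; -118063144721/7133297985 1035233443931/7133297985]
step 2: K = P̄·Hᵀ·S⁻¹ = [-386758790239/13053399211997 -1499617526258/13053399211997; -17381261131786/143587391331967 -15446289856791/143587391331967; 32748569598425/143587391331967 -21373430526900/143587391331967]
step 2: x' = x̄ + K·y = [-2058212994273/13053399211997, 63392203597555/143587391331967, -111434396033979/143587391331967]
step 2: P' = (I − K·H)·P̄ = [25998040624573/13053399211997 -24148710004971/13053399211997 975047886242/13053399211997; -24148710004971/13053399211997 288806532545374/143587391331967 3859640905938/143587391331967; 975047886242/13053399211997 3859640905938/143587391331967 31555824835350/143587391331967]

step 0: x' = [-40374/42281, 39108/42281, 41655/42281], P' = [768919/253686 -352825/126843 19817/126843; -352825/126843 360662/126843 -6478/126843; 19817/126843 -6478/126843 28304/126843]
step 1: x' = [1011504838/648481635, -749178691/648481635, -37609583/648481635], P' = [1279600954/648481635 -1189893313/648481635 46136536/648481635; -1189893313/648481635 14267217266/7133297985 223038358/7133297985; 46136536/648481635 223038358/7133297985 1577167934/7133297985]
step 2: x' = [-2058212994273/13053399211997, 63392203597555/143587391331967, -111434396033979/143587391331967], P' = [25998040624573/13053399211997 -24148710004971/13053399211997 975047886242/13053399211997; -24148710004971/13053399211997 288806532545374/143587391331967 3859640905938/143587391331967; 975047886242/13053399211997 3859640905938/143587391331967 31555824835350/143587391331967]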